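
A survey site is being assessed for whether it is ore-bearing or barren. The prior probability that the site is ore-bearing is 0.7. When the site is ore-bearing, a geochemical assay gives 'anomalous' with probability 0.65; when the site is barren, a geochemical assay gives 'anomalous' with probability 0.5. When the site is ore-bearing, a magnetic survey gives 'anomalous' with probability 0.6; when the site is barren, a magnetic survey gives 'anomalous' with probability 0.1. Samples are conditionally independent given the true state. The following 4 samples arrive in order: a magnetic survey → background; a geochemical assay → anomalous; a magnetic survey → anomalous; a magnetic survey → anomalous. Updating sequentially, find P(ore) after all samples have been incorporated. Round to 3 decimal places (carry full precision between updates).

0.980

After a magnetic survey='background': P(ore) = 0.4·0.7000 / (0.4·0.7000 + 0.9·0.3000) ≈ 0.5091
After a geochemical assay='anomalous': P(ore) = 0.65·0.5091 / (0.65·0.5091 + 0.5·0.4909) ≈ 0.5741
After a magnetic survey='anomalous': P(ore) = 0.6·0.5741 / (0.6·0.5741 + 0.1·0.4259) ≈ 0.8900
After a magnetic survey='anomalous': P(ore) = 0.6·0.8900 / (0.6·0.8900 + 0.1·0.1100) ≈ 0.9798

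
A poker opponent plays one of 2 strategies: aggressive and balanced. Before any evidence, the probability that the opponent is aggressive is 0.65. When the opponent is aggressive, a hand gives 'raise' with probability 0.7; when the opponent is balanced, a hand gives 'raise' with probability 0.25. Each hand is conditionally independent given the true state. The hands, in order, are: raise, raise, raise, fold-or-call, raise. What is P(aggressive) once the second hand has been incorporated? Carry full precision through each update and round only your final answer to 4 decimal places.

0.9357

Each posterior becomes the prior for the next update.
After 'raise': P(aggressive) = 0.7·0.6500 / (0.7·0.6500 + 0.25·0.3500) ≈ 0.8387
After 'raise': P(aggressive) = 0.7·0.8387 / (0.7·0.8387 + 0.25·0.1613) ≈ 0.9357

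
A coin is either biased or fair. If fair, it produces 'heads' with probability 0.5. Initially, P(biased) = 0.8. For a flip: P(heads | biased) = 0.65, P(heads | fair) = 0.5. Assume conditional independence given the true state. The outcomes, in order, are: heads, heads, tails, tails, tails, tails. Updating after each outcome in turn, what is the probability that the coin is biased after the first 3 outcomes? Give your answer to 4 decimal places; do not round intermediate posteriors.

After 'heads': P(biased) = 0.65·0.8000 / (0.65·0.8000 + 0.5·0.2000) ≈ 0.8387
After 'heads': P(biased) = 0.65·0.8387 / (0.65·0.8387 + 0.5·0.1613) ≈ 0.8711
After 'tails': P(biased) = 0.35·0.8711 / (0.35·0.8711 + 0.5·0.1289) ≈ 0.8255

0.8255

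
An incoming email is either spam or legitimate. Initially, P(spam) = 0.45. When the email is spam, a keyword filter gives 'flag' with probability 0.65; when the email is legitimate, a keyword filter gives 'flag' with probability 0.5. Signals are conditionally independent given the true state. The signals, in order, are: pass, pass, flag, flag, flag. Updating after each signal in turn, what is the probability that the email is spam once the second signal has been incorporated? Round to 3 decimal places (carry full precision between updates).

Apply Bayes' rule sequentially, carrying P(spam) forward.
After 'pass': P(spam) = 0.35·0.4500 / (0.35·0.4500 + 0.5·0.5500) ≈ 0.3642
After 'pass': P(spam) = 0.35·0.3642 / (0.35·0.3642 + 0.5·0.6358) ≈ 0.2862

0.286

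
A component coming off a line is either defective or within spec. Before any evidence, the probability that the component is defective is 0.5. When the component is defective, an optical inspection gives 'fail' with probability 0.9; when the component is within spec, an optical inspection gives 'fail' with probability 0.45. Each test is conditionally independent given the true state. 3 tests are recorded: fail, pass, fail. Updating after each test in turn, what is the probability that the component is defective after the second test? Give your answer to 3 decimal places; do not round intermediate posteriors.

0.267

Each posterior becomes the prior for the next update.
After 'fail': P(defective) = 0.9·0.5000 / (0.9·0.5000 + 0.45·0.5000) ≈ 0.6667
After 'pass': P(defective) = 0.1·0.6667 / (0.1·0.6667 + 0.55·0.3333) ≈ 0.2667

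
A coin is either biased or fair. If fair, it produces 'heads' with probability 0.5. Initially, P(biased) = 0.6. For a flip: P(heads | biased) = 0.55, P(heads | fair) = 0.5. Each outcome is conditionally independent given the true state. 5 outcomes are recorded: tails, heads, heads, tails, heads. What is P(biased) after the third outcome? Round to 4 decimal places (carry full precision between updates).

0.6203

After 'tails': P(biased) = 0.45·0.6000 / (0.45·0.6000 + 0.5·0.4000) ≈ 0.5745
After 'heads': P(biased) = 0.55·0.5745 / (0.55·0.5745 + 0.5·0.4255) ≈ 0.5976
After 'heads': P(biased) = 0.55·0.5976 / (0.55·0.5976 + 0.5·0.4024) ≈ 0.6203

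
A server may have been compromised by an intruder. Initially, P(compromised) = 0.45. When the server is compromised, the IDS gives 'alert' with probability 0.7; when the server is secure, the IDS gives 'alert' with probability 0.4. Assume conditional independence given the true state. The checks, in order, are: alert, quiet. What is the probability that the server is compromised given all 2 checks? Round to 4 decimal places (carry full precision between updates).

0.4172

After 'alert': P(compromised) = 0.7·0.4500 / (0.7·0.4500 + 0.4·0.5500) ≈ 0.5888
After 'quiet': P(compromised) = 0.3·0.5888 / (0.3·0.5888 + 0.6·0.4112) ≈ 0.4172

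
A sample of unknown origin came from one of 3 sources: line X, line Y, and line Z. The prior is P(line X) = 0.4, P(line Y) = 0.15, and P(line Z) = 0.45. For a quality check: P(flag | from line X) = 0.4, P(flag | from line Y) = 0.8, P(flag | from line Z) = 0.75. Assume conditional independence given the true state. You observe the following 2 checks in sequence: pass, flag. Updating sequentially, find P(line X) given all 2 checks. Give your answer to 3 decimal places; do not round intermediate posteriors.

After 'pass': normaliser = 0.6·0.4000 + 0.2·0.1500 + 0.25·0.4500; P(line X) ≈ 0.6275, P(line Y) ≈ 0.0784, P(line Z) ≈ 0.2941
After 'flag': normaliser = 0.4·0.6275 + 0.8·0.0784 + 0.75·0.2941; P(line X) ≈ 0.4697, P(line Y) ≈ 0.1174, P(line Z) ≈ 0.4128

0.470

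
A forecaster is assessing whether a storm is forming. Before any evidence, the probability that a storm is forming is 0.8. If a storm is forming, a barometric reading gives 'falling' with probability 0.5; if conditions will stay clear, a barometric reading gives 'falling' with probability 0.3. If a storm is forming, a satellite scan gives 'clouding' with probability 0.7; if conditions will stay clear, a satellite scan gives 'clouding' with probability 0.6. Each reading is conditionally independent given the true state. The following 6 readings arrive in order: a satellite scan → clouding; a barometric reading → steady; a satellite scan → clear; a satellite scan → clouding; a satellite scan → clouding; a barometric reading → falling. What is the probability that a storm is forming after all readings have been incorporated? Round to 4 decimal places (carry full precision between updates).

0.8501

Each posterior becomes the prior for the next update.
After a satellite scan='clouding': P(storm) = 0.7·0.8000 / (0.7·0.8000 + 0.6·0.2000) ≈ 0.8235
After a barometric reading='steady': P(storm) = 0.5·0.8235 / (0.5·0.8235 + 0.7·0.1765) ≈ 0.7692
After a satellite scan='clear': P(storm) = 0.3·0.7692 / (0.3·0.7692 + 0.4·0.2308) ≈ 0.7143
After a satellite scan='clouding': P(storm) = 0.7·0.7143 / (0.7·0.7143 + 0.6·0.2857) ≈ 0.7447
After a satellite scan='clouding': P(storm) = 0.7·0.7447 / (0.7·0.7447 + 0.6·0.2553) ≈ 0.7729
After a barometric reading='falling': P(storm) = 0.5·0.7729 / (0.5·0.7729 + 0.3·0.2271) ≈ 0.8501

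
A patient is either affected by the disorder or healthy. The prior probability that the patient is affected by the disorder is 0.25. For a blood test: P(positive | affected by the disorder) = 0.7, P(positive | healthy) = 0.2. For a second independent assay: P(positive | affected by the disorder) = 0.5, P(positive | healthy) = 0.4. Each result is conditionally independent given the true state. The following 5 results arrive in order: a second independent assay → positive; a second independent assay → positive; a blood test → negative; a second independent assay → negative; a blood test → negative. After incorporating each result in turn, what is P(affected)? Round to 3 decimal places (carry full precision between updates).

After a second independent assay='positive': P(affected) = 0.5·0.2500 / (0.5·0.2500 + 0.4·0.7500) ≈ 0.2941
After a second independent assay='positive': P(affected) = 0.5·0.2941 / (0.5·0.2941 + 0.4·0.7059) ≈ 0.3425
After a blood test='negative': P(affected) = 0.3·0.3425 / (0.3·0.3425 + 0.8·0.6575) ≈ 0.1634
After a second independent assay='negative': P(affected) = 0.5·0.1634 / (0.5·0.1634 + 0.6·0.8366) ≈ 0.1400
After a blood test='negative': P(affected) = 0.3·0.1400 / (0.3·0.1400 + 0.8·0.8600) ≈ 0.0575

0.058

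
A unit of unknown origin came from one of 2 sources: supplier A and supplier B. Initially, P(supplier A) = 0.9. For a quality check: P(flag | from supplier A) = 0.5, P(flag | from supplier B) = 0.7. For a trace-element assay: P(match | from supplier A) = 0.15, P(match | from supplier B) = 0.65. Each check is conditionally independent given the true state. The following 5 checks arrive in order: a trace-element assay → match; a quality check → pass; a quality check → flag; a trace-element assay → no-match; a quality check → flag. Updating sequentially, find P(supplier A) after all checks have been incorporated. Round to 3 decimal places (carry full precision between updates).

0.811

After a trace-element assay='match': P(supplier A) = 0.15·0.9000 / (0.15·0.9000 + 0.65·0.1000) ≈ 0.6750
After a quality check='pass': P(supplier A) = 0.5·0.6750 / (0.5·0.6750 + 0.3·0.3250) ≈ 0.7759
After a quality check='flag': P(supplier A) = 0.5·0.7759 / (0.5·0.7759 + 0.7·0.2241) ≈ 0.7120
After a trace-element assay='no-match': P(supplier A) = 0.85·0.7120 / (0.85·0.7120 + 0.35·0.2880) ≈ 0.8572
After a quality check='flag': P(supplier A) = 0.5·0.8572 / (0.5·0.8572 + 0.7·0.1428) ≈ 0.8109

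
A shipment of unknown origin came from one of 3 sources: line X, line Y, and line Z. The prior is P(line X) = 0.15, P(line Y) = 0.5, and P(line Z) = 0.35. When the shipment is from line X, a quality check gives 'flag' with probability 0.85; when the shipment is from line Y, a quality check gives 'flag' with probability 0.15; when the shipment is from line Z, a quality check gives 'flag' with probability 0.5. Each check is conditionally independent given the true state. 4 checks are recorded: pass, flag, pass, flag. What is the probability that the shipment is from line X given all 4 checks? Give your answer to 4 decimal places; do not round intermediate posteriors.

After 'pass': normaliser = 0.15·0.1500 + 0.85·0.5000 + 0.5·0.3500; P(line X) ≈ 0.0361, P(line Y) ≈ 0.6827, P(line Z) ≈ 0.2811
After 'flag': normaliser = 0.85·0.0361 + 0.15·0.6827 + 0.5·0.2811; P(line X) ≈ 0.1123, P(line Y) ≈ 0.3742, P(line Z) ≈ 0.5136
After 'pass': normaliser = 0.15·0.1123 + 0.85·0.3742 + 0.5·0.5136; P(line X) ≈ 0.0285, P(line Y) ≈ 0.5375, P(line Z) ≈ 0.4340
After 'flag': normaliser = 0.85·0.0285 + 0.15·0.5375 + 0.5·0.4340; P(line X) ≈ 0.0752, P(line Y) ≈ 0.2505, P(line Z) ≈ 0.6743

0.0752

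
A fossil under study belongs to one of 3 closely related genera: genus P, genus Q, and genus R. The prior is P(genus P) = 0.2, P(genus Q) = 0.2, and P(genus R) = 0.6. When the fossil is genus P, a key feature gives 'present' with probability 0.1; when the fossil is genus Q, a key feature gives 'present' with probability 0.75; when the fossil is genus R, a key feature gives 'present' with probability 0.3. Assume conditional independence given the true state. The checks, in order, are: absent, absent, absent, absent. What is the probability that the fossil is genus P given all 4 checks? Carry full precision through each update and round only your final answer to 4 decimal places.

0.4753

After 'absent': normaliser = 0.9·0.2000 + 0.25·0.2000 + 0.7·0.6000; P(genus P) ≈ 0.2769, P(genus Q) ≈ 0.0769, P(genus R) ≈ 0.6462
After 'absent': normaliser = 0.9·0.2769 + 0.25·0.0769 + 0.7·0.6462; P(genus P) ≈ 0.3458, P(genus Q) ≈ 0.0267, P(genus R) ≈ 0.6275
After 'absent': normaliser = 0.9·0.3458 + 0.25·0.0267 + 0.7·0.6275; P(genus P) ≈ 0.4110, P(genus Q) ≈ 0.0088, P(genus R) ≈ 0.5802
After 'absent': normaliser = 0.9·0.4110 + 0.25·0.0088 + 0.7·0.5802; P(genus P) ≈ 0.4753, P(genus Q) ≈ 0.0028, P(genus R) ≈ 0.5218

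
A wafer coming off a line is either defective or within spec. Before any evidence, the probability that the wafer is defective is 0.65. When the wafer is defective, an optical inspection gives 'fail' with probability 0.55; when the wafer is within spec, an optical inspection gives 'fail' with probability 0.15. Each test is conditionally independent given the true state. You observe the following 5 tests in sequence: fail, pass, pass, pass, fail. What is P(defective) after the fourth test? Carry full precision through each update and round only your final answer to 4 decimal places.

0.5026

Apply Bayes' rule sequentially, carrying P(defective) forward.
After 'fail': P(defective) = 0.55·0.6500 / (0.55·0.6500 + 0.15·0.3500) ≈ 0.8720
After 'pass': P(defective) = 0.45·0.8720 / (0.45·0.8720 + 0.85·0.1280) ≈ 0.7828
After 'pass': P(defective) = 0.45·0.7828 / (0.45·0.7828 + 0.85·0.2172) ≈ 0.6562
After 'pass': P(defective) = 0.45·0.6562 / (0.45·0.6562 + 0.85·0.3438) ≈ 0.5026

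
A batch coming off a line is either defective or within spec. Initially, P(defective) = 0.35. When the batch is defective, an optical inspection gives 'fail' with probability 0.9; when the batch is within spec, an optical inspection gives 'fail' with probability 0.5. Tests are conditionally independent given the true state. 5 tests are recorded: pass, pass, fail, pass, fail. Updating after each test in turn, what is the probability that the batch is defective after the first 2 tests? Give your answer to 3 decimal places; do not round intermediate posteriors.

0.021

After 'pass': P(defective) = 0.1·0.3500 / (0.1·0.3500 + 0.5·0.6500) ≈ 0.0972
After 'pass': P(defective) = 0.1·0.0972 / (0.1·0.0972 + 0.5·0.9028) ≈ 0.0211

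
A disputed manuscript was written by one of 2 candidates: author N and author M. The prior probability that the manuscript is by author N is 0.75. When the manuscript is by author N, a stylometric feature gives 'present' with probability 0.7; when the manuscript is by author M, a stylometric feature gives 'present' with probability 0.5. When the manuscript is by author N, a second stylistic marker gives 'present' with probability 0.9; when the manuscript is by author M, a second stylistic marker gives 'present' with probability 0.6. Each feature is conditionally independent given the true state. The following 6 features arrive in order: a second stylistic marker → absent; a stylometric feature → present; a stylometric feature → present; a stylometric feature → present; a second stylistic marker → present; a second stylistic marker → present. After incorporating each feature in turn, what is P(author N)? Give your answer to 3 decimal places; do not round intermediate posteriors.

After a second stylistic marker='absent': P(author N) = 0.1·0.7500 / (0.1·0.7500 + 0.4·0.2500) ≈ 0.4286
After a stylometric feature='present': P(author N) = 0.7·0.4286 / (0.7·0.4286 + 0.5·0.5714) ≈ 0.5122
After a stylometric feature='present': P(author N) = 0.7·0.5122 / (0.7·0.5122 + 0.5·0.4878) ≈ 0.5951
After a stylometric feature='present': P(author N) = 0.7·0.5951 / (0.7·0.5951 + 0.5·0.4049) ≈ 0.6730
After a second stylistic marker='present': P(author N) = 0.9·0.6730 / (0.9·0.6730 + 0.6·0.3270) ≈ 0.7553
After a second stylistic marker='present': P(author N) = 0.9·0.7553 / (0.9·0.7553 + 0.6·0.2447) ≈ 0.8224

0.822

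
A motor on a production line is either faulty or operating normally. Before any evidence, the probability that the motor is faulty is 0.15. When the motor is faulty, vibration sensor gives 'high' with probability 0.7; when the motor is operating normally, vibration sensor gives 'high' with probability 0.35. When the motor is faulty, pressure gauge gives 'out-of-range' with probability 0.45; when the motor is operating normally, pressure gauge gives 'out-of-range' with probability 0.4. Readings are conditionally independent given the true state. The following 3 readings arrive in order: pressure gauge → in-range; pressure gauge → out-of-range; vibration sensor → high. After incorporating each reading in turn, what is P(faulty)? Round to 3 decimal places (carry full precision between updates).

Apply Bayes' rule sequentially, carrying P(faulty) forward.
After pressure gauge='in-range': P(faulty) = 0.55·0.1500 / (0.55·0.1500 + 0.6·0.8500) ≈ 0.1392
After pressure gauge='out-of-range': P(faulty) = 0.45·0.1392 / (0.45·0.1392 + 0.4·0.8608) ≈ 0.1540
After vibration sensor='high': P(faulty) = 0.7·0.1540 / (0.7·0.1540 + 0.35·0.8460) ≈ 0.2668

0.267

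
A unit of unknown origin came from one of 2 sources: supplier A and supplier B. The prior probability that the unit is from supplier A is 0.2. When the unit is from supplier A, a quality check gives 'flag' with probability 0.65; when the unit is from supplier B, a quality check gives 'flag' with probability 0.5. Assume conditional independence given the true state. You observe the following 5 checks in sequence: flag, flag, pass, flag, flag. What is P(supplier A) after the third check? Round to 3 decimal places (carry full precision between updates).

0.228

After 'flag': P(supplier A) = 0.65·0.2000 / (0.65·0.2000 + 0.5·0.8000) ≈ 0.2453
After 'flag': P(supplier A) = 0.65·0.2453 / (0.65·0.2453 + 0.5·0.7547) ≈ 0.2970
After 'pass': P(supplier A) = 0.35·0.2970 / (0.35·0.2970 + 0.5·0.7030) ≈ 0.2282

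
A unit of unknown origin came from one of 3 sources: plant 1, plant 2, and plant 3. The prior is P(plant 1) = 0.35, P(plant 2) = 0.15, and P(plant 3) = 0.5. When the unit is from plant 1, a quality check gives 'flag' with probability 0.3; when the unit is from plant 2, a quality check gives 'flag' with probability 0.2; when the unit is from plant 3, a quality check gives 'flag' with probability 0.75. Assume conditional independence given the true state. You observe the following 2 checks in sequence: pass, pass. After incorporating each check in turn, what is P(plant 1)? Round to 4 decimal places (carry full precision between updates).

0.5741

After 'pass': normaliser = 0.7·0.3500 + 0.8·0.1500 + 0.25·0.5000; P(plant 1) ≈ 0.5000, P(plant 2) ≈ 0.2449, P(plant 3) ≈ 0.2551
After 'pass': normaliser = 0.7·0.5000 + 0.8·0.2449 + 0.25·0.2551; P(plant 1) ≈ 0.5741, P(plant 2) ≈ 0.3213, P(plant 3) ≈ 0.1046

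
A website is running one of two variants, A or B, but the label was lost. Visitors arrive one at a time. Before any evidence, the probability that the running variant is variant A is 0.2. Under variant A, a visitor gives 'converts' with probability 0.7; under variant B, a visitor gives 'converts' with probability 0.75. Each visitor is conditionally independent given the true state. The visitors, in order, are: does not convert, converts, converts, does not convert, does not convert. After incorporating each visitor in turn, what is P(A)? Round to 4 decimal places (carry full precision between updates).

Apply Bayes' rule sequentially, carrying P(A) forward.
After 'does not convert': P(A) = 0.3·0.2000 / (0.3·0.2000 + 0.25·0.8000) ≈ 0.2308
After 'converts': P(A) = 0.7·0.2308 / (0.7·0.2308 + 0.75·0.7692) ≈ 0.2188
After 'converts': P(A) = 0.7·0.2188 / (0.7·0.2188 + 0.75·0.7812) ≈ 0.2072
After 'does not convert': P(A) = 0.3·0.2072 / (0.3·0.2072 + 0.25·0.7928) ≈ 0.2387
After 'does not convert': P(A) = 0.3·0.2387 / (0.3·0.2387 + 0.25·0.7613) ≈ 0.2734

0.2734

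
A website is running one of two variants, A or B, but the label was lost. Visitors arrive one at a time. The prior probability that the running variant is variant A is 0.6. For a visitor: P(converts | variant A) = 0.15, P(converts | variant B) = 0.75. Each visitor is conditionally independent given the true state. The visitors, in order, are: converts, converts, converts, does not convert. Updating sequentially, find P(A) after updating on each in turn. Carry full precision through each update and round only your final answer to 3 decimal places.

0.039

Each posterior becomes the prior for the next update.
After 'converts': P(A) = 0.15·0.6000 / (0.15·0.6000 + 0.75·0.4000) ≈ 0.2308
After 'converts': P(A) = 0.15·0.2308 / (0.15·0.2308 + 0.75·0.7692) ≈ 0.0566
After 'converts': P(A) = 0.15·0.0566 / (0.15·0.0566 + 0.75·0.9434) ≈ 0.0119
After 'does not convert': P(A) = 0.85·0.0119 / (0.85·0.0119 + 0.25·0.9881) ≈ 0.0392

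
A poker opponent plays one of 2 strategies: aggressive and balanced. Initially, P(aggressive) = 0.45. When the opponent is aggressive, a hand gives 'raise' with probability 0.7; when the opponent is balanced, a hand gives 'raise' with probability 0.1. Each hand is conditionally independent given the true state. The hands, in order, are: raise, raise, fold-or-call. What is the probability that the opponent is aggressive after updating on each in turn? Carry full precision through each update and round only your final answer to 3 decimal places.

0.930

After 'raise': P(aggressive) = 0.7·0.4500 / (0.7·0.4500 + 0.1·0.5500) ≈ 0.8514
After 'raise': P(aggressive) = 0.7·0.8514 / (0.7·0.8514 + 0.1·0.1486) ≈ 0.9757
After 'fold-or-call': P(aggressive) = 0.3·0.9757 / (0.3·0.9757 + 0.9·0.0243) ≈ 0.9304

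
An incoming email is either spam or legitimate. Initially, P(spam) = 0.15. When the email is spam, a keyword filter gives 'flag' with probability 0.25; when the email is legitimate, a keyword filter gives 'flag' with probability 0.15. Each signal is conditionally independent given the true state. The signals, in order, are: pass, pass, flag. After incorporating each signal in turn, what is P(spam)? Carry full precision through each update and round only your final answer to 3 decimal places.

0.186

After 'pass': P(spam) = 0.75·0.1500 / (0.75·0.1500 + 0.85·0.8500) ≈ 0.1347
After 'pass': P(spam) = 0.75·0.1347 / (0.75·0.1347 + 0.85·0.8653) ≈ 0.1208
After 'flag': P(spam) = 0.25·0.1208 / (0.25·0.1208 + 0.15·0.8792) ≈ 0.1863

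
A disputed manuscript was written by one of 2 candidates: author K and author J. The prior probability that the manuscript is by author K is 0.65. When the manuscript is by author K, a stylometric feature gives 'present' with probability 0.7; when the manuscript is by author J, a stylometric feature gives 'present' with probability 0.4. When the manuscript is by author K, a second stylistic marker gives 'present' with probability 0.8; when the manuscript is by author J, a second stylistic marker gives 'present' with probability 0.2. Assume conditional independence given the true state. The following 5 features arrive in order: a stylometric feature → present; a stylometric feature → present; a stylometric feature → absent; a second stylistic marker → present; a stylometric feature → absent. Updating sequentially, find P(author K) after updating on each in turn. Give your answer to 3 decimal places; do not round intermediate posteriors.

After a stylometric feature='present': P(author K) = 0.7·0.6500 / (0.7·0.6500 + 0.4·0.3500) ≈ 0.7647
After a stylometric feature='present': P(author K) = 0.7·0.7647 / (0.7·0.7647 + 0.4·0.2353) ≈ 0.8505
After a stylometric feature='absent': P(author K) = 0.3·0.8505 / (0.3·0.8505 + 0.6·0.1495) ≈ 0.7398
After a second stylistic marker='present': P(author K) = 0.8·0.7398 / (0.8·0.7398 + 0.2·0.2602) ≈ 0.9192
After a stylometric feature='absent': P(author K) = 0.3·0.9192 / (0.3·0.9192 + 0.6·0.0808) ≈ 0.8505

0.850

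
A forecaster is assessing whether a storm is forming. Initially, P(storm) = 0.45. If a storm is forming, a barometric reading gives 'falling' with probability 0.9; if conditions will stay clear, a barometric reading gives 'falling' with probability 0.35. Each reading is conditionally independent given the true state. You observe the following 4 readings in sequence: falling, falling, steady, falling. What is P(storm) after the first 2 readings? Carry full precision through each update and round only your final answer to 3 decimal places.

After 'falling': P(storm) = 0.9·0.4500 / (0.9·0.4500 + 0.35·0.5500) ≈ 0.6778
After 'falling': P(storm) = 0.9·0.6778 / (0.9·0.6778 + 0.35·0.3222) ≈ 0.8440

0.844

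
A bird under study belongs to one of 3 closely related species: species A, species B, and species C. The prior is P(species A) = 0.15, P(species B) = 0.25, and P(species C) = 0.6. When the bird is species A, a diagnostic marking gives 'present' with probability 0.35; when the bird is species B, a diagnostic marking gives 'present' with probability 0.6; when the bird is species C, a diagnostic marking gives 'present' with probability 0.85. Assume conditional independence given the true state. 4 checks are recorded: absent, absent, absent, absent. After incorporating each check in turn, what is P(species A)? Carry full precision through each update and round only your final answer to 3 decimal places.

After 'absent': normaliser = 0.65·0.1500 + 0.4·0.2500 + 0.15·0.6000; P(species A) ≈ 0.3391, P(species B) ≈ 0.3478, P(species C) ≈ 0.3130
After 'absent': normaliser = 0.65·0.3391 + 0.4·0.3478 + 0.15·0.3130; P(species A) ≈ 0.5422, P(species B) ≈ 0.3422, P(species C) ≈ 0.1155
After 'absent': normaliser = 0.65·0.5422 + 0.4·0.3422 + 0.15·0.1155; P(species A) ≈ 0.6956, P(species B) ≈ 0.2702, P(species C) ≈ 0.0342
After 'absent': normaliser = 0.65·0.6956 + 0.4·0.2702 + 0.15·0.0342; P(species A) ≈ 0.7998, P(species B) ≈ 0.1912, P(species C) ≈ 0.0091

0.800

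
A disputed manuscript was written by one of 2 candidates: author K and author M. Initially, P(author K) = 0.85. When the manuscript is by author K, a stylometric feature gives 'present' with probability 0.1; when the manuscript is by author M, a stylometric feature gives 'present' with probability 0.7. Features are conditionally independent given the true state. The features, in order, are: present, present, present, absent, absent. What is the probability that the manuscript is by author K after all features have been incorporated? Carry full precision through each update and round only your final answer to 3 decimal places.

0.129

After 'present': P(author K) = 0.1·0.8500 / (0.1·0.8500 + 0.7·0.1500) ≈ 0.4474
After 'present': P(author K) = 0.1·0.4474 / (0.1·0.4474 + 0.7·0.5526) ≈ 0.1037
After 'present': P(author K) = 0.1·0.1037 / (0.1·0.1037 + 0.7·0.8963) ≈ 0.0163
After 'absent': P(author K) = 0.9·0.0163 / (0.9·0.0163 + 0.3·0.9837) ≈ 0.0472
After 'absent': P(author K) = 0.9·0.0472 / (0.9·0.0472 + 0.3·0.9528) ≈ 0.1294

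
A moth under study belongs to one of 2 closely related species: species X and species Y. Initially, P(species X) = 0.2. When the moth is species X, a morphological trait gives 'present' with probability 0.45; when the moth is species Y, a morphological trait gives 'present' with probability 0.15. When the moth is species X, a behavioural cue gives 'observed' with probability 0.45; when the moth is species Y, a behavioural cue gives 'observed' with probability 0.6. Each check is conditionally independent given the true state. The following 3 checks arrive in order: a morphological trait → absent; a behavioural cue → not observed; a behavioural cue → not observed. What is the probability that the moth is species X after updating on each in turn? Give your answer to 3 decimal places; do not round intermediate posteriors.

After a morphological trait='absent': P(species X) = 0.55·0.2000 / (0.55·0.2000 + 0.85·0.8000) ≈ 0.1392
After a behavioural cue='not observed': P(species X) = 0.55·0.1392 / (0.55·0.1392 + 0.4·0.8608) ≈ 0.1820
After a behavioural cue='not observed': P(species X) = 0.55·0.1820 / (0.55·0.1820 + 0.4·0.8180) ≈ 0.2342

0.234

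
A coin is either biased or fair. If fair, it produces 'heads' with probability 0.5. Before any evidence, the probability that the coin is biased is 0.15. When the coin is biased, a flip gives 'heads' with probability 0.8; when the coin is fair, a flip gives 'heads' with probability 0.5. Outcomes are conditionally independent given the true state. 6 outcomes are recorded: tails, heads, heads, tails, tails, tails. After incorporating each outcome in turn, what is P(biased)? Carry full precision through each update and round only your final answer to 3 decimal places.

0.011

Apply Bayes' rule sequentially, carrying P(biased) forward.
After 'tails': P(biased) = 0.2·0.1500 / (0.2·0.1500 + 0.5·0.8500) ≈ 0.0659
After 'heads': P(biased) = 0.8·0.0659 / (0.8·0.0659 + 0.5·0.9341) ≈ 0.1015
After 'heads': P(biased) = 0.8·0.1015 / (0.8·0.1015 + 0.5·0.8985) ≈ 0.1530
After 'tails': P(biased) = 0.2·0.1530 / (0.2·0.1530 + 0.5·0.8470) ≈ 0.0674
After 'tails': P(biased) = 0.2·0.0674 / (0.2·0.0674 + 0.5·0.9326) ≈ 0.0281
After 'tails': P(biased) = 0.2·0.0281 / (0.2·0.0281 + 0.5·0.9719) ≈ 0.0114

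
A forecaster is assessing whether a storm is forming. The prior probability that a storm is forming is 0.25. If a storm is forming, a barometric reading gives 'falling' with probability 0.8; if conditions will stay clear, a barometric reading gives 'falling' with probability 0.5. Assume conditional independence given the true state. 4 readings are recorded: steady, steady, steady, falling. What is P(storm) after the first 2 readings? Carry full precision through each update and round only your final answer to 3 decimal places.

Apply Bayes' rule sequentially, carrying P(storm) forward.
After 'steady': P(storm) = 0.2·0.2500 / (0.2·0.2500 + 0.5·0.7500) ≈ 0.1176
After 'steady': P(storm) = 0.2·0.1176 / (0.2·0.1176 + 0.5·0.8824) ≈ 0.0506

0.051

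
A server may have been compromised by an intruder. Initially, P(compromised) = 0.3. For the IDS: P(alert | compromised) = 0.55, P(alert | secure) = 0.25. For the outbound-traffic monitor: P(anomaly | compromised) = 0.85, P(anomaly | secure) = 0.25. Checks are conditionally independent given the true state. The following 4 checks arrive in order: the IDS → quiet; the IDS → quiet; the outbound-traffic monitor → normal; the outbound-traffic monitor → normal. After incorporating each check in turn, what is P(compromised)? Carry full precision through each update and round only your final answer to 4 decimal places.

0.0061

After the IDS='quiet': P(compromised) = 0.45·0.3000 / (0.45·0.3000 + 0.75·0.7000) ≈ 0.2045
After the IDS='quiet': P(compromised) = 0.45·0.2045 / (0.45·0.2045 + 0.75·0.7955) ≈ 0.1337
After the outbound-traffic monitor='normal': P(compromised) = 0.15·0.1337 / (0.15·0.1337 + 0.75·0.8663) ≈ 0.0299
After the outbound-traffic monitor='normal': P(compromised) = 0.15·0.0299 / (0.15·0.0299 + 0.75·0.9701) ≈ 0.0061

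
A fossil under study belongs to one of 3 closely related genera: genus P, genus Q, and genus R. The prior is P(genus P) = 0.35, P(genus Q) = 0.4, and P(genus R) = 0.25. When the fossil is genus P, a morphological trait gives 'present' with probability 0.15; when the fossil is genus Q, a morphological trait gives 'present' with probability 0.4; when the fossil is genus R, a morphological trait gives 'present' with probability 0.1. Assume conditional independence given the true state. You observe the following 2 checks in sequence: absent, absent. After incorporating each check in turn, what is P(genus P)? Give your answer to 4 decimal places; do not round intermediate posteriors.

Each posterior becomes the prior for the next update.
After 'absent': normaliser = 0.85·0.3500 + 0.6·0.4000 + 0.9·0.2500; P(genus P) ≈ 0.3902, P(genus Q) ≈ 0.3148, P(genus R) ≈ 0.2951
After 'absent': normaliser = 0.85·0.3902 + 0.6·0.3148 + 0.9·0.2951; P(genus P) ≈ 0.4219, P(genus Q) ≈ 0.2403, P(genus R) ≈ 0.3379

0.4219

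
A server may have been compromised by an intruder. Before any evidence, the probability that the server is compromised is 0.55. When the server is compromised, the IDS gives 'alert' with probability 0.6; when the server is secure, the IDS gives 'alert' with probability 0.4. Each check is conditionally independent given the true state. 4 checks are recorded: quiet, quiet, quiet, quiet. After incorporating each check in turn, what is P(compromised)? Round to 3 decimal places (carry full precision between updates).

After 'quiet': P(compromised) = 0.4·0.5500 / (0.4·0.5500 + 0.6·0.4500) ≈ 0.4490
After 'quiet': P(compromised) = 0.4·0.4490 / (0.4·0.4490 + 0.6·0.5510) ≈ 0.3520
After 'quiet': P(compromised) = 0.4·0.3520 / (0.4·0.3520 + 0.6·0.6480) ≈ 0.2659
After 'quiet': P(compromised) = 0.4·0.2659 / (0.4·0.2659 + 0.6·0.7341) ≈ 0.1945

0.194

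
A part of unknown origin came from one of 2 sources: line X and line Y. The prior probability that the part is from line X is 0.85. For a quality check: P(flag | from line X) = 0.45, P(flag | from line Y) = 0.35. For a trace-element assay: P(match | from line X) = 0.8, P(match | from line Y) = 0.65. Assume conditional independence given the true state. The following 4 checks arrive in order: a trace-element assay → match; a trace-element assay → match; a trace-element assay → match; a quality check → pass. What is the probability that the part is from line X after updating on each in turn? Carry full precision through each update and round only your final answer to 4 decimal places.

Each posterior becomes the prior for the next update.
After a trace-element assay='match': P(line X) = 0.8·0.8500 / (0.8·0.8500 + 0.65·0.1500) ≈ 0.8746
After a trace-element assay='match': P(line X) = 0.8·0.8746 / (0.8·0.8746 + 0.65·0.1254) ≈ 0.8957
After a trace-element assay='match': P(line X) = 0.8·0.8957 / (0.8·0.8957 + 0.65·0.1043) ≈ 0.9135
After a quality check='pass': P(line X) = 0.55·0.9135 / (0.55·0.9135 + 0.65·0.0865) ≈ 0.8994

0.8994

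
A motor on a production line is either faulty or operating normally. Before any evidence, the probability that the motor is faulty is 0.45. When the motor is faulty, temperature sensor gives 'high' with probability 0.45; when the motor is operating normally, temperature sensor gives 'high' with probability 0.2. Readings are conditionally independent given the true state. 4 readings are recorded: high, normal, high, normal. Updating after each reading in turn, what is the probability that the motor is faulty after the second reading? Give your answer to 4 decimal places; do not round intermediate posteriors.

0.5586

After 'high': P(faulty) = 0.45·0.4500 / (0.45·0.4500 + 0.2·0.5500) ≈ 0.6480
After 'normal': P(faulty) = 0.55·0.6480 / (0.55·0.6480 + 0.8·0.3520) ≈ 0.5586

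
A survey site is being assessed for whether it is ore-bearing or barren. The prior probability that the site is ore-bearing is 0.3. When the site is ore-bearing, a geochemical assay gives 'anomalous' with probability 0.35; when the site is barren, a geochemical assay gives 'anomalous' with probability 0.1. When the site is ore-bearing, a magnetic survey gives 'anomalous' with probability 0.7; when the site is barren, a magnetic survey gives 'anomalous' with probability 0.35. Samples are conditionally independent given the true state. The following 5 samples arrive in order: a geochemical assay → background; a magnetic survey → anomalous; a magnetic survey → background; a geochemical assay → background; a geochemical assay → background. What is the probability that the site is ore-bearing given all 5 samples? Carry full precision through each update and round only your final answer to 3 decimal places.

After a geochemical assay='background': P(ore) = 0.65·0.3000 / (0.65·0.3000 + 0.9·0.7000) ≈ 0.2364
After a magnetic survey='anomalous': P(ore) = 0.7·0.2364 / (0.7·0.2364 + 0.35·0.7636) ≈ 0.3824
After a magnetic survey='background': P(ore) = 0.3·0.3824 / (0.3·0.3824 + 0.65·0.6176) ≈ 0.2222
After a geochemical assay='background': P(ore) = 0.65·0.2222 / (0.65·0.2222 + 0.9·0.7778) ≈ 0.1711
After a geochemical assay='background': P(ore) = 0.65·0.1711 / (0.65·0.1711 + 0.9·0.8289) ≈ 0.1297

0.130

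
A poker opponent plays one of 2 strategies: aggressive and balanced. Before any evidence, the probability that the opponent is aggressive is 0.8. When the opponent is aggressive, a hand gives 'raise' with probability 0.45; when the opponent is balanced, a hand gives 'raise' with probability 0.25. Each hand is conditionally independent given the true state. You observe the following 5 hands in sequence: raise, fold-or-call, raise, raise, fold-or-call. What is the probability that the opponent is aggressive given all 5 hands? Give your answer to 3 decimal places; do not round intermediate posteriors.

0.926

Apply Bayes' rule sequentially, carrying P(aggressive) forward.
After 'raise': P(aggressive) = 0.45·0.8000 / (0.45·0.8000 + 0.25·0.2000) ≈ 0.8780
After 'fold-or-call': P(aggressive) = 0.55·0.8780 / (0.55·0.8780 + 0.75·0.1220) ≈ 0.8408
After 'raise': P(aggressive) = 0.45·0.8408 / (0.45·0.8408 + 0.25·0.1592) ≈ 0.9048
After 'raise': P(aggressive) = 0.45·0.9048 / (0.45·0.9048 + 0.25·0.0952) ≈ 0.9448
After 'fold-or-call': P(aggressive) = 0.55·0.9448 / (0.55·0.9448 + 0.75·0.0552) ≈ 0.9262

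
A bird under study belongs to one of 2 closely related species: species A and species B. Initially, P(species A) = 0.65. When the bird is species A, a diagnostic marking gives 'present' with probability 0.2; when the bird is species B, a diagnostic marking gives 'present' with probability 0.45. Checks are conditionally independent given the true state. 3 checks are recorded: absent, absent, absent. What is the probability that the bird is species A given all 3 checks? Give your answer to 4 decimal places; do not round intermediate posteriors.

After 'absent': P(species A) = 0.8·0.6500 / (0.8·0.6500 + 0.55·0.3500) ≈ 0.7298
After 'absent': P(species A) = 0.8·0.7298 / (0.8·0.7298 + 0.55·0.2702) ≈ 0.7971
After 'absent': P(species A) = 0.8·0.7971 / (0.8·0.7971 + 0.55·0.2029) ≈ 0.8511

0.8511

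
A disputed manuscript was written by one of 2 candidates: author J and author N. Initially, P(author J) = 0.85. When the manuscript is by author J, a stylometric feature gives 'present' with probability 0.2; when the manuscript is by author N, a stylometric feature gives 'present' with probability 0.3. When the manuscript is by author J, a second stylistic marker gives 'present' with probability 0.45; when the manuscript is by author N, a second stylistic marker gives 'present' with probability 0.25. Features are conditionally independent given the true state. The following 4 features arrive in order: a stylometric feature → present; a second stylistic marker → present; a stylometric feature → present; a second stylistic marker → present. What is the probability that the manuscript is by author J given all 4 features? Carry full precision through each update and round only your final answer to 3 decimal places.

0.891

Each posterior becomes the prior for the next update.
After a stylometric feature='present': P(author J) = 0.2·0.8500 / (0.2·0.8500 + 0.3·0.1500) ≈ 0.7907
After a second stylistic marker='present': P(author J) = 0.45·0.7907 / (0.45·0.7907 + 0.25·0.2093) ≈ 0.8718
After a stylometric feature='present': P(author J) = 0.2·0.8718 / (0.2·0.8718 + 0.3·0.1282) ≈ 0.8193
After a second stylistic marker='present': P(author J) = 0.45·0.8193 / (0.45·0.8193 + 0.25·0.1807) ≈ 0.8908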